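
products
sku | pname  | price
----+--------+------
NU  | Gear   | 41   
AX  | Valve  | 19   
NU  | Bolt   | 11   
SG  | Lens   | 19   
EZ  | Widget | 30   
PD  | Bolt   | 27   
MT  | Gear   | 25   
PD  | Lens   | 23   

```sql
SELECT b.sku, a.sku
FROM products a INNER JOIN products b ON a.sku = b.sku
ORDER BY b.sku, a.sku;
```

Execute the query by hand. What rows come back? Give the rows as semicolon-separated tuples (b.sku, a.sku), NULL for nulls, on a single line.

(AX, AX); (EZ, EZ); (MT, MT); (NU, NU); (NU, NU); (NU, NU); (NU, NU); (PD, PD); (PD, PD); (PD, PD); (PD, PD); (SG, SG)

INNER JOIN keeps only pairs where the ON condition holds.
Matching on a.sku = b.sku.
Matched pairs: 12.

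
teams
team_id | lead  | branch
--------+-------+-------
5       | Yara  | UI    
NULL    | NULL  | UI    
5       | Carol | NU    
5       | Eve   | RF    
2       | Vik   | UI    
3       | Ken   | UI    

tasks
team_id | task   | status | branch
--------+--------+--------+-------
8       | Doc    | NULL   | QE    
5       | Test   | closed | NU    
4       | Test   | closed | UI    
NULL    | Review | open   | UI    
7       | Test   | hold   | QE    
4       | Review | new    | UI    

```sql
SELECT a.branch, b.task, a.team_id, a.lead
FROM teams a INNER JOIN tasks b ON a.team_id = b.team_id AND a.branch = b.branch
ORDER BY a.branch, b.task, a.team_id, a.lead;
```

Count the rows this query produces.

1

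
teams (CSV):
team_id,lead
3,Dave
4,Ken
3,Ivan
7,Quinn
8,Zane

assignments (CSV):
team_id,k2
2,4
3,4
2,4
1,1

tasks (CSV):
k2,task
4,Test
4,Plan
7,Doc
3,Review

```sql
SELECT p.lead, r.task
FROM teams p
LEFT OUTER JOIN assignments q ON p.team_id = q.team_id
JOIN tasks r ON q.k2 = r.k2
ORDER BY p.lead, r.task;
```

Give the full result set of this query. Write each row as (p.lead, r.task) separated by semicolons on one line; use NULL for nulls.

(Dave, Plan); (Dave, Test); (Ivan, Plan); (Ivan, Test)

Joins associate left-to-right: teams LEFT JOIN assignments on team_id gives 5 intermediate row(s).
Then INNER JOIN `tasks r` on k2: keep only rows whose q.k2 appears in r.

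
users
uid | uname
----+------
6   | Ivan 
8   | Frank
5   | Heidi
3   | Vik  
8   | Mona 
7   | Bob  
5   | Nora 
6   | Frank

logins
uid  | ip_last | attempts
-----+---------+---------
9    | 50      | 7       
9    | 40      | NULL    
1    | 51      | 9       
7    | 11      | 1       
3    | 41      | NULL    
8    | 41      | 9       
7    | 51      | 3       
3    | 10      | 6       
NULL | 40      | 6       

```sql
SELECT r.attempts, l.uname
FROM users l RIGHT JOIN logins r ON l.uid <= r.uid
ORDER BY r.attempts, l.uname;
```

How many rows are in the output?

RIGHT JOIN keeps every row from `logins`; unmatched rows get NULL for `users`'s columns.
Matching on l.uid <= r.uid. A NULL in a compared column never satisfies the condition.
Matched pairs: 38; unmatched r rows kept: 2.
Total: 38 matched + 2 padded = 40 rows.

40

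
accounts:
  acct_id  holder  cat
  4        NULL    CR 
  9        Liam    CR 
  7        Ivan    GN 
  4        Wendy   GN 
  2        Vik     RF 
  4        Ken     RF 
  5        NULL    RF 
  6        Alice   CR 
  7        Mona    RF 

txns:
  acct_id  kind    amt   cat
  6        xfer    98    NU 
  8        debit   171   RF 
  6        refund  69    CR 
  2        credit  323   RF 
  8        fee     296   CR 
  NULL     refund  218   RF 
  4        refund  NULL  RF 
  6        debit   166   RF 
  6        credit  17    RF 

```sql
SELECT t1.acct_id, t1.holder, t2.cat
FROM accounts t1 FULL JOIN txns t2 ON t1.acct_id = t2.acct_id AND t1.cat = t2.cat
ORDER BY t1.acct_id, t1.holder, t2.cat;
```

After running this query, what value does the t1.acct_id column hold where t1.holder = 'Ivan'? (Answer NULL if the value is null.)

7

FULL OUTER JOIN keeps every row from both sides; unmatched rows get NULL for the other side's columns.
Matching on t1.acct_id = t2.acct_id AND t1.cat = t2.cat. A NULL in a compared column never satisfies the condition.
Matched pairs: 3; unmatched t1 rows kept: 6; unmatched t2 rows kept: 6.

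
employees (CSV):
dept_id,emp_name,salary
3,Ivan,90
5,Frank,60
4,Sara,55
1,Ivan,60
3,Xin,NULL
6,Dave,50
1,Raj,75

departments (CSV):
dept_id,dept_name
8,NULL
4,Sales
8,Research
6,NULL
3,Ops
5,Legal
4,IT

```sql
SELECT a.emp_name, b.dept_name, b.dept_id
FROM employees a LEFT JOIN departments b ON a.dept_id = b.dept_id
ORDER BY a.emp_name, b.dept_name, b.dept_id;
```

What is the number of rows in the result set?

8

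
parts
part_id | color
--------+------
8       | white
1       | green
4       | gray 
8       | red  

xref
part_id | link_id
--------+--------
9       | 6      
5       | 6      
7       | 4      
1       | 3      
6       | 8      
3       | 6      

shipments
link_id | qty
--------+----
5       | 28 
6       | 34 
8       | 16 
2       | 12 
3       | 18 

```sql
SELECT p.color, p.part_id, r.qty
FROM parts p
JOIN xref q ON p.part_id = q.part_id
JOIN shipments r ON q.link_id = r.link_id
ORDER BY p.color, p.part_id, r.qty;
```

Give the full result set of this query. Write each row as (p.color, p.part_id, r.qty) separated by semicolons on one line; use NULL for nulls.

(green, 1, 18)

Evaluate left to right. First `parts p INNER JOIN xref q` on part_id: 1 row(s).
Then INNER JOIN `shipments r` on link_id: keep only rows whose q.link_id appears in r.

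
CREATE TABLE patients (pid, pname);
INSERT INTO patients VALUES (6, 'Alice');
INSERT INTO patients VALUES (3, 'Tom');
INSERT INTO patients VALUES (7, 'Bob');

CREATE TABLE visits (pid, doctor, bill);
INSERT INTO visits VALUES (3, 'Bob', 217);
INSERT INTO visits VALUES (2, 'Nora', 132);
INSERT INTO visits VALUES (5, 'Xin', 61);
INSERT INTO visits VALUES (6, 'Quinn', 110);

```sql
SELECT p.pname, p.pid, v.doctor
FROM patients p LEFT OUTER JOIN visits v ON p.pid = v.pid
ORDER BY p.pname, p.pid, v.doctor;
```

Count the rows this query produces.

LEFT JOIN keeps every row from `patients`; unmatched rows get NULL for `visits`'s columns.
Matching on p.pid = v.pid.
- p (pid=6) pairs with 1 row(s) of v.
- p (pid=3) pairs with 1 row(s) of v.
- p (pid=7) has no partner → padded with NULL.
Total: 2 matched + 1 padded = 3 rows.

3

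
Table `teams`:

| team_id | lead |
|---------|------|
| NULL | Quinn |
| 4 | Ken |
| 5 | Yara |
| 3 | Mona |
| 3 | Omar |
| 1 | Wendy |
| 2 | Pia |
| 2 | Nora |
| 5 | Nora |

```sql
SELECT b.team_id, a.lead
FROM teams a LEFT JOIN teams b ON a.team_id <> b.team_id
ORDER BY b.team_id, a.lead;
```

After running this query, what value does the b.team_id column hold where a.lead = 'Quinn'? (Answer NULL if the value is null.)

LEFT JOIN keeps every row from `teams a`; unmatched rows get NULL for `teams b`'s columns.
Matching on a.team_id <> b.team_id. A NULL in a compared column never satisfies the condition.
- a row (team_id=NULL): no match → kept, b columns NULL.
- a row (team_id=4): matches 7 b row(s) → 7 output row(s).
- a row (team_id=5): matches 6 b row(s) → 6 output row(s).
- a row (team_id=3): matches 6 b row(s) → 6 output row(s).
- a row (team_id=3): matches 6 b row(s) → 6 output row(s).
- a row (team_id=1): matches 7 b row(s) → 7 output row(s).
- a row (team_id=2): matches 6 b row(s) → 6 output row(s).
- a row (team_id=2): matches 6 b row(s) → 6 output row(s).
- a row (team_id=5): matches 6 b row(s) → 6 output row(s).

NULL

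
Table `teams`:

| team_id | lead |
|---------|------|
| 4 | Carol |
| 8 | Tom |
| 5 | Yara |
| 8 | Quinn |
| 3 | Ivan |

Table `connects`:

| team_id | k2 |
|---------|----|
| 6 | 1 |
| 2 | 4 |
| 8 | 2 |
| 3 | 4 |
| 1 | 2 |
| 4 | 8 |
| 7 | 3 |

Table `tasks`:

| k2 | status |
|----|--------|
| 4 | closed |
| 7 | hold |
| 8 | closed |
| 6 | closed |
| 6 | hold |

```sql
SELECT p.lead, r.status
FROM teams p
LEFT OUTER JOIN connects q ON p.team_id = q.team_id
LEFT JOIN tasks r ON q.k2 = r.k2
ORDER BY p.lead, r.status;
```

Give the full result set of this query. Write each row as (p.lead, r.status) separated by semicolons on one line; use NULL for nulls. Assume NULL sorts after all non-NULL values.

(Carol, closed); (Ivan, closed); (Quinn, NULL); (Tom, NULL); (Yara, NULL)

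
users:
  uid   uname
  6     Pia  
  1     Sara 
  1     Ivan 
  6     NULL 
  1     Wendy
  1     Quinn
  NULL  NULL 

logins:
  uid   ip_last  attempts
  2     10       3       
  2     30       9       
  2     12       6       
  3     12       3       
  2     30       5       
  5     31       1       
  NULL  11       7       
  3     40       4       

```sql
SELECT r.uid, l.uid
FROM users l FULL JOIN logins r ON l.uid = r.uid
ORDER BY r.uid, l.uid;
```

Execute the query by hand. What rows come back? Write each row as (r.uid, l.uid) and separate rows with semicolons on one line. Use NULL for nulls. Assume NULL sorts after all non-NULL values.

FULL OUTER JOIN keeps every row from both sides; unmatched rows get NULL for the other side's columns.
Matching on l.uid = r.uid. A NULL in a compared column never satisfies the condition.
- l[0] uid=6 → no match; kept with NULLs on the r side.
- l[1] uid=1 → no match; kept with NULLs on the r side.
- l[2] uid=1 → no match; kept with NULLs on the r side.
- l[3] uid=6 → no match; kept with NULLs on the r side.
- l[4] uid=1 → no match; kept with NULLs on the r side.
- l[5] uid=1 → no match; kept with NULLs on the r side.
- l[6] uid=NULL → no match; kept with NULLs on the r side.
- 8 r row(s) had no l match → kept, l columns NULL.

(2, NULL); (2, NULL); (2, NULL); (2, NULL); (3, NULL); (3, NULL); (5, NULL); (NULL, 1); (NULL, 1); (NULL, 1); (NULL, 1); (NULL, 6); (NULL, 6); (NULL, NULL); (NULL, NULL)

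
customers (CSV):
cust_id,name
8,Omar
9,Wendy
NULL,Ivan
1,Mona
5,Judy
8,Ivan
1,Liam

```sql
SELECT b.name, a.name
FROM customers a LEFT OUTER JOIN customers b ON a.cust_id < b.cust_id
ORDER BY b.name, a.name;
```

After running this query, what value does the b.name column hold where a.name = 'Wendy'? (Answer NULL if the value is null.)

NULL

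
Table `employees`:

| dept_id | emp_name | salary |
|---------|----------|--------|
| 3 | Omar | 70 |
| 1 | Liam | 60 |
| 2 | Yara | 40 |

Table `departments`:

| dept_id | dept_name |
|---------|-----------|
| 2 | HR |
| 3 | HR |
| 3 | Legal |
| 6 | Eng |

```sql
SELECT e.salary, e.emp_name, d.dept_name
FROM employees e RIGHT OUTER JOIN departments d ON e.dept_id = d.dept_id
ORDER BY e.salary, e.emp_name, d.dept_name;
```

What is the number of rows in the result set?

4

RIGHT JOIN keeps every row from `departments`; unmatched rows get NULL for `employees`'s columns.
Matching on e.dept_id = d.dept_id.
- e row (dept_id=3): matches 2 d row(s) → 2 output row(s).
- e row (dept_id=1): no match.
- e row (dept_id=2): matches 1 d row(s) → 1 output row(s).
- 1 row(s) from d found no e partner → padded with NULL.
Total: 3 matched + 1 padded = 4 rows.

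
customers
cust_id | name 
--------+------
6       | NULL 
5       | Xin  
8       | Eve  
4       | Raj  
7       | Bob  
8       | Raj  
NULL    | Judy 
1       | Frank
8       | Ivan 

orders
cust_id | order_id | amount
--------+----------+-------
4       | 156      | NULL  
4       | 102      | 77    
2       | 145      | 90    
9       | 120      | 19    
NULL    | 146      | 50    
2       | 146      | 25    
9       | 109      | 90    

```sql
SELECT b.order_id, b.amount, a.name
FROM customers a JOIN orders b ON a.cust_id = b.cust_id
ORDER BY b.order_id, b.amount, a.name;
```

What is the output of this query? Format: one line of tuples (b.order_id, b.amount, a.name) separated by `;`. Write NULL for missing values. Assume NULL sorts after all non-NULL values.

(102, 77, Raj); (156, NULL, Raj)

INNER JOIN keeps only pairs where the ON condition holds.
Matching on a.cust_id = b.cust_id. A NULL in a compared column never satisfies the condition.
- a (cust_id=6) has no partner → excluded.
- a (cust_id=5) has no partner → excluded.
- a (cust_id=8) has no partner → excluded.
- a (cust_id=4) pairs with 2 row(s) of b.
- a (cust_id=7) has no partner → excluded.
- a (cust_id=8) has no partner → excluded.
- a (cust_id=NULL) has no partner → excluded.
- a (cust_id=1) has no partner → excluded.
- a (cust_id=8) has no partner → excluded.
After projecting and ordering:
b.order_id | b.amount | a.name
102 | 77 | Raj
156 | NULL | Raj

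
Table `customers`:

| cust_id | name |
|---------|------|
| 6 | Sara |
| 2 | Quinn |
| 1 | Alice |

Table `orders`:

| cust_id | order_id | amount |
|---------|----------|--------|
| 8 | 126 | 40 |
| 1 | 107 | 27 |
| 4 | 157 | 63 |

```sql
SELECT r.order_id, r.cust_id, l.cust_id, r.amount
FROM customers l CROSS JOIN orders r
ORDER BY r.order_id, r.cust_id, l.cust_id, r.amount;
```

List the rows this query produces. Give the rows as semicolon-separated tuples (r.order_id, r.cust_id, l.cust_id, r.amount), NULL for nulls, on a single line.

(107, 1, 1, 27); (107, 1, 2, 27); (107, 1, 6, 27); (126, 8, 1, 40); (126, 8, 2, 40); (126, 8, 6, 40); (157, 4, 1, 63); (157, 4, 2, 63); (157, 4, 6, 63)

CROSS JOIN pairs every row of `customers` with every row of `orders`: 3 × 3 = 9 rows.
After projecting and ordering:
r.order_id | r.cust_id | l.cust_id | r.amount
107 | 1 | 1 | 27
107 | 1 | 2 | 27
107 | 1 | 6 | 27
126 | 8 | 1 | 40
126 | 8 | 2 | 40
126 | 8 | 6 | 40
157 | 4 | 1 | 63
157 | 4 | 2 | 63
157 | 4 | 6 | 63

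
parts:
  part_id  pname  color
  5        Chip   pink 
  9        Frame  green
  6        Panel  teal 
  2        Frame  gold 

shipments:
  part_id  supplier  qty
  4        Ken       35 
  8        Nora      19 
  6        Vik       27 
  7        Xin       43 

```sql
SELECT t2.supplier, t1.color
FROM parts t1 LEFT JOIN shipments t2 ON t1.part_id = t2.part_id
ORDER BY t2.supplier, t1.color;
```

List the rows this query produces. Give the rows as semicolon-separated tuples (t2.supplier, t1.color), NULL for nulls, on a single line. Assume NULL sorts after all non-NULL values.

LEFT JOIN keeps every row from `parts`; unmatched rows get NULL for `shipments`'s columns.
Matching on t1.part_id = t2.part_id.
- t1[0] part_id=5 → no match; kept with NULLs on the t2 side.
- t1[1] part_id=9 → no match; kept with NULLs on the t2 side.
- t1[2] part_id=6 → 1 match(es) in t2 → 1 row(s).
- t1[3] part_id=2 → no match; kept with NULLs on the t2 side.
After projecting and ordering:
t2.supplier | t1.color
Vik | teal
NULL | gold
NULL | green
NULL | pink

(Vik, teal); (NULL, gold); (NULL, green); (NULL, pink)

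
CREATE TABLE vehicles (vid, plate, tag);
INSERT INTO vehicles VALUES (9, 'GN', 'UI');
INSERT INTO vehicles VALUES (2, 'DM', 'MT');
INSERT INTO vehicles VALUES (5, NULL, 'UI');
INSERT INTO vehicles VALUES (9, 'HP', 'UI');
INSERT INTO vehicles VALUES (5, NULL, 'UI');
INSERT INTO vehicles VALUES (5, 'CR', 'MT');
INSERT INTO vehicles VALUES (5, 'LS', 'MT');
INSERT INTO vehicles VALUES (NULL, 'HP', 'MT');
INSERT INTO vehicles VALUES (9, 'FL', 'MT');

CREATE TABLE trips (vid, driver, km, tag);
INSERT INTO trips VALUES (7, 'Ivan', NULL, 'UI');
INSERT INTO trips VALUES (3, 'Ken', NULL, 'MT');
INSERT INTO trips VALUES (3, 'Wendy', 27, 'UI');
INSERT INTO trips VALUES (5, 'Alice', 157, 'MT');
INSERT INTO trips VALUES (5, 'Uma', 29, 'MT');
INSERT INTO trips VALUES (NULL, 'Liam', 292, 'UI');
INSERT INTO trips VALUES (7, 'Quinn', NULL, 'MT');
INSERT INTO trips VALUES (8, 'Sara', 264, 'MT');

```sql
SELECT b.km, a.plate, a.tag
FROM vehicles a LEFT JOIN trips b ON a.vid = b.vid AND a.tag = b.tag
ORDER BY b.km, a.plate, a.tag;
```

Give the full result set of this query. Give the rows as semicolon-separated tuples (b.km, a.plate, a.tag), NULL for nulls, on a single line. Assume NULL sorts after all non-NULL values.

(29, CR, MT); (29, LS, MT); (157, CR, MT); (157, LS, MT); (NULL, DM, MT); (NULL, FL, MT); (NULL, GN, UI); (NULL, HP, MT); (NULL, HP, UI); (NULL, NULL, UI); (NULL, NULL, UI)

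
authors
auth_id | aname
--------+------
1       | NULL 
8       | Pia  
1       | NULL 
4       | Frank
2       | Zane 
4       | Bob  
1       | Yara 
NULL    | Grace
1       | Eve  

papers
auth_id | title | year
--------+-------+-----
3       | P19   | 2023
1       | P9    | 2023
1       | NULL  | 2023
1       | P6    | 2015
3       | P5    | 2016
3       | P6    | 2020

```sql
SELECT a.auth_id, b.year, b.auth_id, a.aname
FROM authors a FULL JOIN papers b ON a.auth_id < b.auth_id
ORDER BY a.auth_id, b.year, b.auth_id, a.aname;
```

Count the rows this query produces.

FULL OUTER JOIN keeps every row from both sides; unmatched rows get NULL for the other side's columns.
Matching on a.auth_id < b.auth_id. A NULL in a compared column never satisfies the condition.
- a (auth_id=1) pairs with 3 row(s) of b.
- a (auth_id=8) has no partner → padded with NULL.
- a (auth_id=1) pairs with 3 row(s) of b.
- a (auth_id=4) has no partner → padded with NULL.
- a (auth_id=2) pairs with 3 row(s) of b.
- a (auth_id=4) has no partner → padded with NULL.
- a (auth_id=1) pairs with 3 row(s) of b.
- a (auth_id=NULL) has no partner → padded with NULL.
- a (auth_id=1) pairs with 3 row(s) of b.
- 3 b row(s) had no a match → kept, a columns NULL.
Total: 15 matched + 7 padded = 22 rows.

22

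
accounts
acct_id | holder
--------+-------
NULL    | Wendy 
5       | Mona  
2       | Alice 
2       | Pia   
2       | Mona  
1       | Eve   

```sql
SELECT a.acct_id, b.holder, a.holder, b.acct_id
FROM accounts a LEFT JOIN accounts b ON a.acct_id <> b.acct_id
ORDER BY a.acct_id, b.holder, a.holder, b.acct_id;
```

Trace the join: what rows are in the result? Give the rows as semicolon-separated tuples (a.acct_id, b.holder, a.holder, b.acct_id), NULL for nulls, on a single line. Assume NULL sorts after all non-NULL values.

(1, Alice, Eve, 2); (1, Mona, Eve, 2); (1, Mona, Eve, 5); (1, Pia, Eve, 2); (2, Eve, Alice, 1); (2, Eve, Mona, 1); (2, Eve, Pia, 1); (2, Mona, Alice, 5); (2, Mona, Mona, 5); (2, Mona, Pia, 5); (5, Alice, Mona, 2); (5, Eve, Mona, 1); (5, Mona, Mona, 2); (5, Pia, Mona, 2); (NULL, NULL, Wendy, NULL)

LEFT JOIN keeps every row from `accounts a`; unmatched rows get NULL for `accounts b`'s columns.
Matching on a.acct_id <> b.acct_id. A NULL in a compared column never satisfies the condition.
Matched pairs: 14; unmatched a rows kept: 1.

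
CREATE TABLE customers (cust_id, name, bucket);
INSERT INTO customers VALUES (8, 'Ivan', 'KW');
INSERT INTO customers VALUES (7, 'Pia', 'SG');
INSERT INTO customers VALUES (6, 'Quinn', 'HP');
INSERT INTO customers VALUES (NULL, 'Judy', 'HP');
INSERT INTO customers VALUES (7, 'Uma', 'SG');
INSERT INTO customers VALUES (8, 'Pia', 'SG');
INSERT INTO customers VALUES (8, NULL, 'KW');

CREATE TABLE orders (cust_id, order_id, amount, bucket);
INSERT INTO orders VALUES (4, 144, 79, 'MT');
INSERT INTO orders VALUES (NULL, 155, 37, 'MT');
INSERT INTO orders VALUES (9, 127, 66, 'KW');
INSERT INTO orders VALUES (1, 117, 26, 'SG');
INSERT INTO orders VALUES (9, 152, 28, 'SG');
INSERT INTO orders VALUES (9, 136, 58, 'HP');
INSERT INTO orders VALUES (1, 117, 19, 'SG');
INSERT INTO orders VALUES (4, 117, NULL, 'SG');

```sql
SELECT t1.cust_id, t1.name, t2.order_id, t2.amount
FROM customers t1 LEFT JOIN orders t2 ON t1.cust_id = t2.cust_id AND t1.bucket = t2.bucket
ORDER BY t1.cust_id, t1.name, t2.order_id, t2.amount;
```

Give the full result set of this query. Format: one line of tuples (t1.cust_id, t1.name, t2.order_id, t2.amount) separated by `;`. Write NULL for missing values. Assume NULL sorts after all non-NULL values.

(6, Quinn, NULL, NULL); (7, Pia, NULL, NULL); (7, Uma, NULL, NULL); (8, Ivan, NULL, NULL); (8, Pia, NULL, NULL); (8, NULL, NULL, NULL); (NULL, Judy, NULL, NULL)

LEFT JOIN keeps every row from `customers`; unmatched rows get NULL for `orders`'s columns.
Matching on t1.cust_id = t2.cust_id AND t1.bucket = t2.bucket. A NULL in a compared column never satisfies the condition.
Matched pairs: 0; unmatched t1 rows kept: 7.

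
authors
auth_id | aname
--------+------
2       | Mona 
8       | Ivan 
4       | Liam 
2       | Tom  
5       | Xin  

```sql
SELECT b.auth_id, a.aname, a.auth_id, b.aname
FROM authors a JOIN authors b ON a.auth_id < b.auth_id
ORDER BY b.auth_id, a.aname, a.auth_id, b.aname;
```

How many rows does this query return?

INNER JOIN keeps only pairs where the ON condition holds.
Matching on a.auth_id < b.auth_id.
- auth_id=2: 3 matching b row(s), so 3 row(s) emitted.
- auth_id=8: no matching b row, dropped.
- auth_id=4: 2 matching b row(s), so 2 row(s) emitted.
- auth_id=2: 3 matching b row(s), so 3 row(s) emitted.
- auth_id=5: 1 matching b row(s), so 1 row(s) emitted.
Total: 9 rows.

9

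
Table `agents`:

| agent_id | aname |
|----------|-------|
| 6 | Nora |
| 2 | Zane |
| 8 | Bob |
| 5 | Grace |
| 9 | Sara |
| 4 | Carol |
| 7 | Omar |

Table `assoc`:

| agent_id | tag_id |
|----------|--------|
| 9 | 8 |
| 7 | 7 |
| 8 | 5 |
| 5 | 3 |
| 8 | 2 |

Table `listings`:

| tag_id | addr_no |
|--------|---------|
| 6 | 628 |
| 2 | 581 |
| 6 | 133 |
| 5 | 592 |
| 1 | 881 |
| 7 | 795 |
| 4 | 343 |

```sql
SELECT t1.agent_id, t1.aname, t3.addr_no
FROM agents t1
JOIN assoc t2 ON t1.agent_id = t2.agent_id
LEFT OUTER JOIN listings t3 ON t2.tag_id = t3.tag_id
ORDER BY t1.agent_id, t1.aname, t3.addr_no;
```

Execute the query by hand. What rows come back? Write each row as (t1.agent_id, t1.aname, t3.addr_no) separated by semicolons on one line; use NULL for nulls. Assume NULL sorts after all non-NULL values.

Step 1 — t1 INNER JOIN t2 on agent_id → 5 row(s).
Then LEFT JOIN `listings t3` on tag_id: each of those 5 rows is kept; rows whose t2.tag_id has no match in t3 get NULL for t3's columns.

(5, Grace, NULL); (7, Omar, 795); (8, Bob, 581); (8, Bob, 592); (9, Sara, NULL)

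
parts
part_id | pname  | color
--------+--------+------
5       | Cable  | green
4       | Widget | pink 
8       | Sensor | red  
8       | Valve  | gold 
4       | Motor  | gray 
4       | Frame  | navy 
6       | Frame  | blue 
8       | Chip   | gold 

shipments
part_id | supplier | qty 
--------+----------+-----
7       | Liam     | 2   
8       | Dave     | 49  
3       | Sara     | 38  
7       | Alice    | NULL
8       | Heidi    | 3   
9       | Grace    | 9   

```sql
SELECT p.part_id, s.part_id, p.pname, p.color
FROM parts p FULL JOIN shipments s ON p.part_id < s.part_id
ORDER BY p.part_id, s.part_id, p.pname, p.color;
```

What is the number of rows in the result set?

29

FULL OUTER JOIN keeps every row from both sides; unmatched rows get NULL for the other side's columns.
Matching on p.part_id < s.part_id.
- p[0] part_id=5 → 5 match(es) in s → 5 row(s).
- p[1] part_id=4 → 5 match(es) in s → 5 row(s).
- p[2] part_id=8 → 1 match(es) in s → 1 row(s).
- p[3] part_id=8 → 1 match(es) in s → 1 row(s).
- p[4] part_id=4 → 5 match(es) in s → 5 row(s).
- p[5] part_id=4 → 5 match(es) in s → 5 row(s).
- p[6] part_id=6 → 5 match(es) in s → 5 row(s).
- p[7] part_id=8 → 1 match(es) in s → 1 row(s).
- plus 1 unmatched s row(s), each kept with NULL p columns.
Total: 28 matched + 1 padded = 29 rows.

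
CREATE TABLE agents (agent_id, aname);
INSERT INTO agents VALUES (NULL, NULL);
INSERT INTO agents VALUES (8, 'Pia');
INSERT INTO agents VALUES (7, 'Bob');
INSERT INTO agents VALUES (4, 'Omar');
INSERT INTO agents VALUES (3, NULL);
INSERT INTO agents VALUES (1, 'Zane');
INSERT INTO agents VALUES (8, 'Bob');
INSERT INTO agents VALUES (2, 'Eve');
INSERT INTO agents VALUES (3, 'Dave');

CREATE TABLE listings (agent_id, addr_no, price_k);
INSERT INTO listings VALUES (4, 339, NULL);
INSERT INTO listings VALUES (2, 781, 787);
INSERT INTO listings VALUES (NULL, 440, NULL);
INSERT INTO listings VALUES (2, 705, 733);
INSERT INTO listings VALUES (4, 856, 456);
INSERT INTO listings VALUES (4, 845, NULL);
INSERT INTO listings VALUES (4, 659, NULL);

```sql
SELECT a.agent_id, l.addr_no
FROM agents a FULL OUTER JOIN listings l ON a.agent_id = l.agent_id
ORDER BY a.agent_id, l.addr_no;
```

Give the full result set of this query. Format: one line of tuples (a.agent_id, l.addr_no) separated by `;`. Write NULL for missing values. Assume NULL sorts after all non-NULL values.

FULL OUTER JOIN keeps every row from both sides; unmatched rows get NULL for the other side's columns.
Matching on a.agent_id = l.agent_id. A NULL in a compared column never satisfies the condition.
- agent_id=NULL: no l row matches, row kept with l columns NULL.
- agent_id=8: no l row matches, row kept with l columns NULL.
- agent_id=7: no l row matches, row kept with l columns NULL.
- agent_id=4: 4 matching l row(s), so 4 row(s) emitted.
- agent_id=3: no l row matches, row kept with l columns NULL.
- agent_id=1: no l row matches, row kept with l columns NULL.
- agent_id=8: no l row matches, row kept with l columns NULL.
- agent_id=2: 2 matching l row(s), so 2 row(s) emitted.
- agent_id=3: no l row matches, row kept with l columns NULL.
- 1 l row(s) had no a match → kept, a columns NULL.

(1, NULL); (2, 705); (2, 781); (3, NULL); (3, NULL); (4, 339); (4, 659); (4, 845); (4, 856); (7, NULL); (8, NULL); (8, NULL); (NULL, 440); (NULL, NULL)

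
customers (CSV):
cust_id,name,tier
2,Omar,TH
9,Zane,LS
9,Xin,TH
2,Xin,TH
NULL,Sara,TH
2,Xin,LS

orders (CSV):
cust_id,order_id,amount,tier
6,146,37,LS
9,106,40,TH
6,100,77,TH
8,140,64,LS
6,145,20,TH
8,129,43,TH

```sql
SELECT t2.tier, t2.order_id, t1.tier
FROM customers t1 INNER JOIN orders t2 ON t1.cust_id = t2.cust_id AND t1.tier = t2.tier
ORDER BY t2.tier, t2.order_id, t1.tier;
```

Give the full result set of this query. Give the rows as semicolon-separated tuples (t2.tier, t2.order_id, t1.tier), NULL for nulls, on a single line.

(TH, 106, TH)

INNER JOIN keeps only pairs where the ON condition holds.
Matching on t1.cust_id = t2.cust_id AND t1.tier = t2.tier. A NULL in a compared column never satisfies the condition.
Matched pairs: 1.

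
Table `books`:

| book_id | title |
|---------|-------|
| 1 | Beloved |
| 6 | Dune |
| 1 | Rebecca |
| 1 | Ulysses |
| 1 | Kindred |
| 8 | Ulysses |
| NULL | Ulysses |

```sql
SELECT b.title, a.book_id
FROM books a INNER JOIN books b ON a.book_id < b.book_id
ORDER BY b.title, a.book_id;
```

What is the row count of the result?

INNER JOIN keeps only pairs where the ON condition holds.
Matching on a.book_id < b.book_id. A NULL in a compared column never satisfies the condition.
- a[0] book_id=1 → 2 match(es) in b → 2 row(s).
- a[1] book_id=6 → 1 match(es) in b → 1 row(s).
- a[2] book_id=1 → 2 match(es) in b → 2 row(s).
- a[3] book_id=1 → 2 match(es) in b → 2 row(s).
- a[4] book_id=1 → 2 match(es) in b → 2 row(s).
- a[5] book_id=8 → no match; dropped.
- a[6] book_id=NULL → no match; dropped.
Total: 9 rows.

9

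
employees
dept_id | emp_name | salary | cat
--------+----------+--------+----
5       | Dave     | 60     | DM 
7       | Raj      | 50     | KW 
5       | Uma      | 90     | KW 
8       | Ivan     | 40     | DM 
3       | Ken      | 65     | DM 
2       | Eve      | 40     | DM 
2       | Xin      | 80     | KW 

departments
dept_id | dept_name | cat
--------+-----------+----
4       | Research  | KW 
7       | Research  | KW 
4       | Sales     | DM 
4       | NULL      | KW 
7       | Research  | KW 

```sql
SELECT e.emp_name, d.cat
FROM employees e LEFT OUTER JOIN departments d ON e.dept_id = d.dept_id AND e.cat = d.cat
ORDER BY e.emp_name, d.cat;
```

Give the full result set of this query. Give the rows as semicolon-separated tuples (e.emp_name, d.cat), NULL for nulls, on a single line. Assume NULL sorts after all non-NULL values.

LEFT JOIN keeps every row from `employees`; unmatched rows get NULL for `departments`'s columns.
Matching on e.dept_id = d.dept_id AND e.cat = d.cat.
Matched pairs: 2; unmatched e rows kept: 6.

(Dave, NULL); (Eve, NULL); (Ivan, NULL); (Ken, NULL); (Raj, KW); (Raj, KW); (Uma, NULL); (Xin, NULL)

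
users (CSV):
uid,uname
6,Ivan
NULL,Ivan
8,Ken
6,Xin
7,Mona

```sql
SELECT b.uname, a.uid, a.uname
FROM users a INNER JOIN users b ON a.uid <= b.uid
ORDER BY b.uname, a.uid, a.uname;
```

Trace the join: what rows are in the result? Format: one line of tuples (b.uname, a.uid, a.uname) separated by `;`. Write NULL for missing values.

INNER JOIN keeps only pairs where the ON condition holds.
Matching on a.uid <= b.uid. A NULL in a compared column never satisfies the condition.
- a row (uid=6): matches 4 b row(s) → 4 output row(s).
- a row (uid=NULL): no match → dropped.
- a row (uid=8): matches 1 b row(s) → 1 output row(s).
- a row (uid=6): matches 4 b row(s) → 4 output row(s).
- a row (uid=7): matches 2 b row(s) → 2 output row(s).

(Ivan, 6, Ivan); (Ivan, 6, Xin); (Ken, 6, Ivan); (Ken, 6, Xin); (Ken, 7, Mona); (Ken, 8, Ken); (Mona, 6, Ivan); (Mona, 6, Xin); (Mona, 7, Mona); (Xin, 6, Ivan); (Xin, 6, Xin)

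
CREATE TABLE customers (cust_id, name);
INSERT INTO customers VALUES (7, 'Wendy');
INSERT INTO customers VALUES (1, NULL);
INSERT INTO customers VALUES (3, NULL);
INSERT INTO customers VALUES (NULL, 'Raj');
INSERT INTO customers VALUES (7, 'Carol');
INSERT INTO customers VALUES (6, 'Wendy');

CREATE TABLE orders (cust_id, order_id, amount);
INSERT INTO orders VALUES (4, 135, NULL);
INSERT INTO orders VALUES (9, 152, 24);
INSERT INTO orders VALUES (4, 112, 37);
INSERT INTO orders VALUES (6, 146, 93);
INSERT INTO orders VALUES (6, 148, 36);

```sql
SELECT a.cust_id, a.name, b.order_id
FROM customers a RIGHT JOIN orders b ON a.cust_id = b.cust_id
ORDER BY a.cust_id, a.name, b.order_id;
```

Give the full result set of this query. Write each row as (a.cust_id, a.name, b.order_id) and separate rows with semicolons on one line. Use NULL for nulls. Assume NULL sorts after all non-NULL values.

(6, Wendy, 146); (6, Wendy, 148); (NULL, NULL, 112); (NULL, NULL, 135); (NULL, NULL, 152)

RIGHT JOIN keeps every row from `orders`; unmatched rows get NULL for `customers`'s columns.
Matching on a.cust_id = b.cust_id. A NULL in a compared column never satisfies the condition.
- a row (cust_id=7): no match.
- a row (cust_id=1): no match.
- a row (cust_id=3): no match.
- a row (cust_id=NULL): no match.
- a row (cust_id=7): no match.
- a row (cust_id=6): matches 2 b row(s) → 2 output row(s).
- plus 3 unmatched b row(s), each kept with NULL a columns.
After projecting and ordering:
a.cust_id | a.name | b.order_id
6 | Wendy | 146
6 | Wendy | 148
NULL | NULL | 112
NULL | NULL | 135
NULL | NULL | 152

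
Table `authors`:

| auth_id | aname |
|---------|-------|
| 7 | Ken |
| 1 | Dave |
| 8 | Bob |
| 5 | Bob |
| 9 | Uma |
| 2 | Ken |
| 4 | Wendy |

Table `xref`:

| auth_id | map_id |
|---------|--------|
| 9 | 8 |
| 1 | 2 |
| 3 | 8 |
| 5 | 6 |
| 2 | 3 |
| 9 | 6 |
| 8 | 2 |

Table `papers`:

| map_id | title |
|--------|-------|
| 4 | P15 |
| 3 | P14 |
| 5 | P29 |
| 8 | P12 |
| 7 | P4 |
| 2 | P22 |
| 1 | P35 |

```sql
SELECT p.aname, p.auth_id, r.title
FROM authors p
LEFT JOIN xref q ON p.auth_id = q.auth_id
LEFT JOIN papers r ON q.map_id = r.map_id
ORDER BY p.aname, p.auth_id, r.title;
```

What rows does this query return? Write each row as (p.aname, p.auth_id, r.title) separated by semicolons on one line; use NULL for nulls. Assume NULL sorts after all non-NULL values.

(Bob, 5, NULL); (Bob, 8, P22); (Dave, 1, P22); (Ken, 2, P14); (Ken, 7, NULL); (Uma, 9, P12); (Uma, 9, NULL); (Wendy, 4, NULL)

Evaluate left to right. First `authors p LEFT JOIN xref q` on auth_id: 8 row(s).
Then LEFT JOIN `papers r` on map_id: each of those 8 rows is kept; rows whose q.map_id has no match in r get NULL for r's columns.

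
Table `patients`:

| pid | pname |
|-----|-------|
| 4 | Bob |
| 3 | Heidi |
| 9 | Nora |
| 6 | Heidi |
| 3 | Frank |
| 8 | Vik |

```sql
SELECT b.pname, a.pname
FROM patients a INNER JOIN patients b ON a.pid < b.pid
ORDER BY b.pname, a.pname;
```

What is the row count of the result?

14

INNER JOIN keeps only pairs where the ON condition holds.
Matching on a.pid < b.pid.
Matched pairs: 14.
Total: 14 rows.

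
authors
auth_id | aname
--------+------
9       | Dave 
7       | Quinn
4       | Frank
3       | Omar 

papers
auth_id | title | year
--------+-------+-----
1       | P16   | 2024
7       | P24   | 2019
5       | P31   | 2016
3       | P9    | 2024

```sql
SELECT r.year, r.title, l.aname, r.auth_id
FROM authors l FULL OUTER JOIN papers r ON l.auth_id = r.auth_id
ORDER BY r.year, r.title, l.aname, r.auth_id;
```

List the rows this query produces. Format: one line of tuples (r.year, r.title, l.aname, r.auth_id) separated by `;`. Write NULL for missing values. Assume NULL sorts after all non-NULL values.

FULL OUTER JOIN keeps every row from both sides; unmatched rows get NULL for the other side's columns.
Matching on l.auth_id = r.auth_id.
- l row (auth_id=9): no match → kept, r columns NULL.
- l row (auth_id=7): matches 1 r row(s) → 1 output row(s).
- l row (auth_id=4): no match → kept, r columns NULL.
- l row (auth_id=3): matches 1 r row(s) → 1 output row(s).
- plus 2 unmatched r row(s), each kept with NULL l columns.
After projecting and ordering:
r.year | r.title | l.aname | r.auth_id
2016 | P31 | NULL | 5
2019 | P24 | Quinn | 7
2024 | P16 | NULL | 1
2024 | P9 | Omar | 3
NULL | NULL | Dave | NULL
NULL | NULL | Frank | NULL

(2016, P31, NULL, 5); (2019, P24, Quinn, 7); (2024, P16, NULL, 1); (2024, P9, Omar, 3); (NULL, NULL, Dave, NULL); (NULL, NULL, Frank, NULL)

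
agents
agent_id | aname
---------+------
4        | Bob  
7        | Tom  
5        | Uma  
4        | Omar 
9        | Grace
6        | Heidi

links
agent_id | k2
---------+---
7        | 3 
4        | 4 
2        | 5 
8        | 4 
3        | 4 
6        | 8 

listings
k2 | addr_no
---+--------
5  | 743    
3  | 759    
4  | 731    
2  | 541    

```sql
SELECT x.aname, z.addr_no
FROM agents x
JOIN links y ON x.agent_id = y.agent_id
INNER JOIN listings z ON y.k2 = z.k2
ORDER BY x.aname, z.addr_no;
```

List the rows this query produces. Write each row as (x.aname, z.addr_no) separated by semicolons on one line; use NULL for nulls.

Step 1 — x INNER JOIN y on agent_id → 4 row(s).
Then INNER JOIN `listings z` on k2: keep only rows whose y.k2 appears in z.

(Bob, 731); (Omar, 731); (Tom, 759)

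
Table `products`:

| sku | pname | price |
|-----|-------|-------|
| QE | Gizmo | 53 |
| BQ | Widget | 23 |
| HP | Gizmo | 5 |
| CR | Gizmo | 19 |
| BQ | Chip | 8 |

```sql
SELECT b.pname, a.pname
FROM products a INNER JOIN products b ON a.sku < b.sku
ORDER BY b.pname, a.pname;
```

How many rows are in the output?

INNER JOIN keeps only pairs where the ON condition holds.
Matching on a.sku < b.sku.
- a[0] sku=QE → no match; dropped.
- a[1] sku=BQ → 3 match(es) in b → 3 row(s).
- a[2] sku=HP → 1 match(es) in b → 1 row(s).
- a[3] sku=CR → 2 match(es) in b → 2 row(s).
- a[4] sku=BQ → 3 match(es) in b → 3 row(s).
Total: 9 rows.

9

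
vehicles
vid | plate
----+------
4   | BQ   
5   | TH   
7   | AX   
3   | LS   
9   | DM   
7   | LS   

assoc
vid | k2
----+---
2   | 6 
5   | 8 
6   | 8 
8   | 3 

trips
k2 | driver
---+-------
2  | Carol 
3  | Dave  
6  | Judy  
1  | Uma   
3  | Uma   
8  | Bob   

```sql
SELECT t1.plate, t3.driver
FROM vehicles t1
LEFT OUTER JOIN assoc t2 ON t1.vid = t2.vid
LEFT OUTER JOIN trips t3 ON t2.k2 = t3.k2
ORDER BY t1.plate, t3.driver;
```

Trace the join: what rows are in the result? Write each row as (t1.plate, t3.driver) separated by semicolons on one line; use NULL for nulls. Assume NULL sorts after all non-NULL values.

Step 1 — t1 LEFT JOIN t2 on vid → 6 row(s).
Then LEFT JOIN `trips t3` on k2: each of those 6 rows is kept; rows whose t2.k2 has no match in t3 get NULL for t3's columns.

(AX, NULL); (BQ, NULL); (DM, NULL); (LS, NULL); (LS, NULL); (TH, Bob)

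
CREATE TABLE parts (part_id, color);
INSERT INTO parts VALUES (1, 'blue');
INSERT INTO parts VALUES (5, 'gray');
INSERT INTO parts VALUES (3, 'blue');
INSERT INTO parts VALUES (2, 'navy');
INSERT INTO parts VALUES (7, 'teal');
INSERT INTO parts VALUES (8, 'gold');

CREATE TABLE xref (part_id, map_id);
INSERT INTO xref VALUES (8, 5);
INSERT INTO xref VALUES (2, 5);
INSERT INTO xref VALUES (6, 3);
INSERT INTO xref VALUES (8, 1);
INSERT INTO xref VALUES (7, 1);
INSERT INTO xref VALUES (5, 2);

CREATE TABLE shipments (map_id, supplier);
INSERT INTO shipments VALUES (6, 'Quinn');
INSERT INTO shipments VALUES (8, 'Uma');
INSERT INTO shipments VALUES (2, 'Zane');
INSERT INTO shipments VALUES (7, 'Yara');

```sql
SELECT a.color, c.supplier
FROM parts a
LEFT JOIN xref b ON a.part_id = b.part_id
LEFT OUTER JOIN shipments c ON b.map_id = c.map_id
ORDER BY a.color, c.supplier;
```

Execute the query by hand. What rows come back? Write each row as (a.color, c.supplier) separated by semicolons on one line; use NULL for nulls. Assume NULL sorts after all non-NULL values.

(blue, NULL); (blue, NULL); (gold, NULL); (gold, NULL); (gray, Zane); (navy, NULL); (teal, NULL)

Evaluate left to right. First `parts a LEFT JOIN xref b` on part_id: 7 row(s).
Then LEFT JOIN `shipments c` on map_id: each of those 7 rows is kept; rows whose b.map_id has no match in c get NULL for c's columns.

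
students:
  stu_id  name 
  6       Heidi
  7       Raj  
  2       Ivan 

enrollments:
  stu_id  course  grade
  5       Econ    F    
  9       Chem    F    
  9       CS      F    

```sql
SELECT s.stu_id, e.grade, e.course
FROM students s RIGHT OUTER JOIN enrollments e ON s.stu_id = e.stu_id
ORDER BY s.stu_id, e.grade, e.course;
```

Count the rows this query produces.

3

RIGHT JOIN keeps every row from `enrollments`; unmatched rows get NULL for `students`'s columns.
Matching on s.stu_id = e.stu_id.
- s (stu_id=6) has no partner in e.
- s (stu_id=7) has no partner in e.
- s (stu_id=2) has no partner in e.
- 3 row(s) from e found no s partner → padded with NULL.
Total: 0 matched + 3 padded = 3 rows.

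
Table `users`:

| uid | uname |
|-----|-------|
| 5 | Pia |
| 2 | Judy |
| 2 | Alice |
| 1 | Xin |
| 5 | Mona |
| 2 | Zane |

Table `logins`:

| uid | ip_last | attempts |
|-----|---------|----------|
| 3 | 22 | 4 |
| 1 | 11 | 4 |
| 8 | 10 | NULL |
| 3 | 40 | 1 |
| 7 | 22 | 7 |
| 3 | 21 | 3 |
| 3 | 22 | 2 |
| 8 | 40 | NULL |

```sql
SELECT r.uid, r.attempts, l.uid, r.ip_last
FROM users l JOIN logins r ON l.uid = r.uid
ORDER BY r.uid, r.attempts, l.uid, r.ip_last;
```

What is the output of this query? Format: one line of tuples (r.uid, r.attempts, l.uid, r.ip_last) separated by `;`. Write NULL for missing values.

INNER JOIN keeps only pairs where the ON condition holds.
Matching on l.uid = r.uid.
Matched pairs: 1.

(1, 4, 1, 11)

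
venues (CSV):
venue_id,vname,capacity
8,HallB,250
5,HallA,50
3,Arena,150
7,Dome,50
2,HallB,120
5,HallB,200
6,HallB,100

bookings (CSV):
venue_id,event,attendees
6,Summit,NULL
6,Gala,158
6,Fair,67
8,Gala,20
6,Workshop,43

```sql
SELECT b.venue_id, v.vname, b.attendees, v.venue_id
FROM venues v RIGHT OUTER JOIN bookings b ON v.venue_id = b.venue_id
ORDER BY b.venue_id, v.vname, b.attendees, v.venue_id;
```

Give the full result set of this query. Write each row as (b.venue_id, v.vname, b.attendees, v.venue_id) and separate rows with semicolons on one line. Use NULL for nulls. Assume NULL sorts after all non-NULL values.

(6, HallB, 43, 6); (6, HallB, 67, 6); (6, HallB, 158, 6); (6, HallB, NULL, 6); (8, HallB, 20, 8)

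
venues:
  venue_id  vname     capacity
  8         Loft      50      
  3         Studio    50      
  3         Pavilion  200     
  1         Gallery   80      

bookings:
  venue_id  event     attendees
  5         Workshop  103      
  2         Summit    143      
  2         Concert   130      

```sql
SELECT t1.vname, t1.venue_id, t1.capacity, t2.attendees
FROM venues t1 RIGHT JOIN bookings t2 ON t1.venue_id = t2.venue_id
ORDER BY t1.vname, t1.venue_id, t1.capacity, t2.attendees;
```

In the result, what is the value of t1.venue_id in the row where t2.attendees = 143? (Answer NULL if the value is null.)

NULL

RIGHT JOIN keeps every row from `bookings`; unmatched rows get NULL for `venues`'s columns.
Matching on t1.venue_id = t2.venue_id.
- t1[0] venue_id=8 → no match.
- t1[1] venue_id=3 → no match.
- t1[2] venue_id=3 → no match.
- t1[3] venue_id=1 → no match.
- 3 t2 row(s) had no t1 match → kept, t1 columns NULL.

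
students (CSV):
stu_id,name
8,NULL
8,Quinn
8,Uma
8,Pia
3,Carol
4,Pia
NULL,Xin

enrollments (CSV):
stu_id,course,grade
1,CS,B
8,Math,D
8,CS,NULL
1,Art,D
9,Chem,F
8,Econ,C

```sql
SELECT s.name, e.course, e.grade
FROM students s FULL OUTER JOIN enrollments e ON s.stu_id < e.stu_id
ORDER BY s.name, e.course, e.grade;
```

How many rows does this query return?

FULL OUTER JOIN keeps every row from both sides; unmatched rows get NULL for the other side's columns.
Matching on s.stu_id < e.stu_id. A NULL in a compared column never satisfies the condition.
- stu_id=8: 1 matching e row(s), so 1 row(s) emitted.
- stu_id=8: 1 matching e row(s), so 1 row(s) emitted.
- stu_id=8: 1 matching e row(s), so 1 row(s) emitted.
- stu_id=8: 1 matching e row(s), so 1 row(s) emitted.
- stu_id=3: 4 matching e row(s), so 4 row(s) emitted.
- stu_id=4: 4 matching e row(s), so 4 row(s) emitted.
- stu_id=NULL: no e row matches, row kept with e columns NULL.
- 2 e row(s) had no s match → kept, s columns NULL.
Total: 12 matched + 3 padded = 15 rows.

15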